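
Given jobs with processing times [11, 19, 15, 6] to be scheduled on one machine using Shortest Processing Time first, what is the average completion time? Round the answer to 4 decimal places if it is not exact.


Sort jobs by processing time (SPT order): [6, 11, 15, 19]
Compute completion times sequentially:
  Job 1: processing = 6, completes at 6
  Job 2: processing = 11, completes at 17
  Job 3: processing = 15, completes at 32
  Job 4: processing = 19, completes at 51
Sum of completion times = 106
Average completion time = 106/4 = 26.5

26.5


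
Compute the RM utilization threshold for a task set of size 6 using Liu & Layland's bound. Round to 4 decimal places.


Compute 2^(1/6) = 1.1224620483
Subtract 1: 1.1224620483 - 1 = 0.1224620483
Multiply by n: 6 * 0.1224620483 = 0.7347722898
Round to 4 dp: 0.7348

0.7348


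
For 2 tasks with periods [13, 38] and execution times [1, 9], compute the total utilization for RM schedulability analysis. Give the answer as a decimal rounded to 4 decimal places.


Compute individual utilizations (exact fractions):
  Task 1: C/T = 1/13 (approx. 0.0769)
  Task 2: C/T = 9/38 (approx. 0.2368)
Total utilization U = 1/13 + 9/38 = 155/494
Rounded to 4 decimal places: U = 0.3138
RM (Liu & Layland) bound for 2 tasks = 0.828427; compare with U = 155/494 (approx. 0.313765)
U <= bound, so schedulable by RM sufficient condition.

0.3138


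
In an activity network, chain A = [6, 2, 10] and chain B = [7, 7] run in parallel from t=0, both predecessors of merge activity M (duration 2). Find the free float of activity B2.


ES(B2) = sum of predecessors on chain B = 7
EF(B2) = ES + duration = 7 + 7 = 14
Successor of B2 is M. ES(M) = max(sum(A), sum(B)) = max(18, 14) = 18
Free float = ES(successor) - EF(current) = 18 - 14 = 4

4


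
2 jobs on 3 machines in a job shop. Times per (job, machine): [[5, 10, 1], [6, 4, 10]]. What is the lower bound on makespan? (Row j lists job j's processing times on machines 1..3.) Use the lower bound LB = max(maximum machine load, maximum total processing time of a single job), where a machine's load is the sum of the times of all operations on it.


Machine loads:
  Machine 1: 5 + 6 = 11
  Machine 2: 10 + 4 = 14
  Machine 3: 1 + 10 = 11
Max machine load = 14
Job totals:
  Job 1: 16
  Job 2: 20
Max job total = 20
Lower bound = max(14, 20) = 20

20


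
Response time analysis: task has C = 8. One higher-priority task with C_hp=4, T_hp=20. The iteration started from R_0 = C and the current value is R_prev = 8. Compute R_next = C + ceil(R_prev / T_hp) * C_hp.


R_next = C + ceil(R_prev / T_hp) * C_hp
ceil(8 / 20) = ceil(0.4) = 1
Interference = 1 * 4 = 4
R_next = 8 + 4 = 12

12


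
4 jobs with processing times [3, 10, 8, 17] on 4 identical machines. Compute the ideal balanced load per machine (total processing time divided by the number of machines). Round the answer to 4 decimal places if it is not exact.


Total processing time = 3 + 10 + 8 + 17 = 38
Number of machines = 4
Ideal balanced load = 38 / 4 = 9.5

9.5


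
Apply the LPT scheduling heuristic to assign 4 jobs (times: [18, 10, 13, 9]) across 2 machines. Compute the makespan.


Sort jobs in decreasing order (LPT): [18, 13, 10, 9]
Assign each job to the least loaded machine:
  Machine 1: jobs [18, 9], load = 27
  Machine 2: jobs [13, 10], load = 23
Makespan = max load = 27

27


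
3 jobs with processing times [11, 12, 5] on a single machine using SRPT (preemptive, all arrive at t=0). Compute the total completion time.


Since all jobs arrive at t=0, SRPT equals SPT ordering.
SPT order: [5, 11, 12]
Completion times:
  Job 1: p=5, C=5
  Job 2: p=11, C=16
  Job 3: p=12, C=28
Total completion time = 5 + 16 + 28 = 49

49


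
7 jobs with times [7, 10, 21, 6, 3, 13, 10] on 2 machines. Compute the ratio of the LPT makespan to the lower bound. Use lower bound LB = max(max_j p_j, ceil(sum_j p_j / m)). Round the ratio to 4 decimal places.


LPT order: [21, 13, 10, 10, 7, 6, 3]
Machine loads after assignment: [34, 36]
LPT makespan = 36
Lower bound = max(max_job, ceil(total/2)) = max(21, 35) = 35
Ratio = 36 / 35 = 1.0286

1.0286


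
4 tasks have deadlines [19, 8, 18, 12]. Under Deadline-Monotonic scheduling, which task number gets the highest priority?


Sort tasks by relative deadline (ascending):
  Task 2: deadline = 8
  Task 4: deadline = 12
  Task 3: deadline = 18
  Task 1: deadline = 19
Priority order (highest first): [2, 4, 3, 1]
Highest priority task = 2

2


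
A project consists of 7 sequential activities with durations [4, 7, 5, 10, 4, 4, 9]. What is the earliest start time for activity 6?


Activity 6 starts after activities 1 through 5 complete.
Predecessor durations: [4, 7, 5, 10, 4]
ES = 4 + 7 + 5 + 10 + 4 = 30

30


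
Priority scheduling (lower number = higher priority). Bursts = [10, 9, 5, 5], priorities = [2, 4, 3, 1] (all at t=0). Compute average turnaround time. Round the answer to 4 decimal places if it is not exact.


Sort by priority (ascending = highest first):
Order: [(1, 5), (2, 10), (3, 5), (4, 9)]
Completion times:
  Priority 1, burst=5, C=5
  Priority 2, burst=10, C=15
  Priority 3, burst=5, C=20
  Priority 4, burst=9, C=29
Average turnaround = 69/4 = 17.25

17.25


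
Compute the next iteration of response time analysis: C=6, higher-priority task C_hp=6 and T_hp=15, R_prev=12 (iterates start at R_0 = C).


R_next = C + ceil(R_prev / T_hp) * C_hp
ceil(12 / 15) = ceil(0.8) = 1
Interference = 1 * 6 = 6
R_next = 6 + 6 = 12
R_next = R_prev, so the iteration has converged (response time = 12).

12


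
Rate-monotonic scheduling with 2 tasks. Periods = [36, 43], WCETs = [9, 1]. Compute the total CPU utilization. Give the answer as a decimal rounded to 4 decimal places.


Compute individual utilizations (exact fractions):
  Task 1: C/T = 9/36 = 1/4 (approx. 0.25)
  Task 2: C/T = 1/43 (approx. 0.0233)
Total utilization U = 1/4 + 1/43 = 47/172
Rounded to 4 decimal places: U = 0.2733
RM (Liu & Layland) bound for 2 tasks = 0.828427; compare with U = 47/172 (approx. 0.273256)
U <= bound, so schedulable by RM sufficient condition.

0.2733


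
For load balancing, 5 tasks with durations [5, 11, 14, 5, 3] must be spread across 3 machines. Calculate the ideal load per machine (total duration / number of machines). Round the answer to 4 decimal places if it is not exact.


Total processing time = 5 + 11 + 14 + 5 + 3 = 38
Number of machines = 3
Ideal balanced load = 38 / 3 = 12.6667

12.6667


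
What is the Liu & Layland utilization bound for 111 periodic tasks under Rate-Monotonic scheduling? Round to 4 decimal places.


Compute 2^(1/111) = 1.0062641072
Subtract 1: 1.0062641072 - 1 = 0.0062641072
Multiply by n: 111 * 0.0062641072 = 0.6953158992
Round to 4 dp: 0.6953

0.6953


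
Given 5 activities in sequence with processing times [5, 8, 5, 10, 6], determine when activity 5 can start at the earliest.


Activity 5 starts after activities 1 through 4 complete.
Predecessor durations: [5, 8, 5, 10]
ES = 5 + 8 + 5 + 10 = 28

28


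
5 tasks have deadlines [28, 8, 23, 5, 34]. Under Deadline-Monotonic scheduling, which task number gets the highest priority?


Sort tasks by relative deadline (ascending):
  Task 4: deadline = 5
  Task 2: deadline = 8
  Task 3: deadline = 23
  Task 1: deadline = 28
  Task 5: deadline = 34
Priority order (highest first): [4, 2, 3, 1, 5]
Highest priority task = 4

4


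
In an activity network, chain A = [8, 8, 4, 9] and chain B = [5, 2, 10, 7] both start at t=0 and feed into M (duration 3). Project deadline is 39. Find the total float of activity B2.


Forward pass: ES(B2) = sum of predecessors on chain B = 5
EF = ES + duration = 5 + 2 = 7
Backward pass: LF(M) = deadline = 39; LS(M) = 39 - 3 = 36
LF(B2) = LS(M) - sum(successors on chain B) = 36 - 17 = 19
LS = LF - duration = 19 - 2 = 17
Total float = LS - ES = 17 - 5 = 12

12


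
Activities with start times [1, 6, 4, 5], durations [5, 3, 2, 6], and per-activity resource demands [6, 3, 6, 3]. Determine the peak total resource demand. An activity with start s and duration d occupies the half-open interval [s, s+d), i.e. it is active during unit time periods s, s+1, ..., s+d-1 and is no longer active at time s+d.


Each activity i is active on [start_i, start_i + duration_i).
Compute total resource usage per time slot:
  t=0: active resources = [], total = 0
  t=1: active resources = [6], total = 6
  t=2: active resources = [6], total = 6
  t=3: active resources = [6], total = 6
  t=4: active resources = [6, 6], total = 12
  t=5: active resources = [6, 6, 3], total = 15
  t=6: active resources = [3, 3], total = 6
  t=7: active resources = [3, 3], total = 6
  t=8: active resources = [3, 3], total = 6
  t=9: active resources = [3], total = 3
  t=10: active resources = [3], total = 3
Peak resource demand = 15

15


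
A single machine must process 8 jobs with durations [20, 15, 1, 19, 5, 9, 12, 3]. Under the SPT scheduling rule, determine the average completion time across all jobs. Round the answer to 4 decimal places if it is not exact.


Sort jobs by processing time (SPT order): [1, 3, 5, 9, 12, 15, 19, 20]
Compute completion times sequentially:
  Job 1: processing = 1, completes at 1
  Job 2: processing = 3, completes at 4
  Job 3: processing = 5, completes at 9
  Job 4: processing = 9, completes at 18
  Job 5: processing = 12, completes at 30
  Job 6: processing = 15, completes at 45
  Job 7: processing = 19, completes at 64
  Job 8: processing = 20, completes at 84
Sum of completion times = 255
Average completion time = 255/8 = 31.875

31.875


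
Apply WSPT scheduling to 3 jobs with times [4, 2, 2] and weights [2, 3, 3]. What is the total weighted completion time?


Compute p/w ratios and sort ascending (WSPT): [(2, 3), (2, 3), (4, 2)]
Compute weighted completion times:
  Job (p=2,w=3): C=2, w*C=3*2=6
  Job (p=2,w=3): C=4, w*C=3*4=12
  Job (p=4,w=2): C=8, w*C=2*8=16
Total weighted completion time = 34

34


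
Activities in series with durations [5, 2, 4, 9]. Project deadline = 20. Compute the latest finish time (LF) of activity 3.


LF(activity 3) = deadline - sum of successor durations
Successors: activities 4 through 4 with durations [9]
Sum of successor durations = 9
LF = 20 - 9 = 11

11


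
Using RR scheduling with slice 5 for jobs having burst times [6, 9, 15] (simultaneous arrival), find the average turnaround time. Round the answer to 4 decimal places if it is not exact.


Time quantum = 5
Execution trace:
  J1 runs 5 units, time = 5
  J2 runs 5 units, time = 10
  J3 runs 5 units, time = 15
  J1 runs 1 units, time = 16
  J2 runs 4 units, time = 20
  J3 runs 5 units, time = 25
  J3 runs 5 units, time = 30
Finish times: [16, 20, 30]
Average turnaround = 66/3 = 22.0

22.0


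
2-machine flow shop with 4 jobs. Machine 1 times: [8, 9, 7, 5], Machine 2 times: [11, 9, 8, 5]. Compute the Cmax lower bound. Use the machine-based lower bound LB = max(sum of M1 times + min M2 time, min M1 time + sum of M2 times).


LB1 = sum(M1 times) + min(M2 times) = 29 + 5 = 34
LB2 = min(M1 times) + sum(M2 times) = 5 + 33 = 38
Lower bound = max(LB1, LB2) = max(34, 38) = 38

38


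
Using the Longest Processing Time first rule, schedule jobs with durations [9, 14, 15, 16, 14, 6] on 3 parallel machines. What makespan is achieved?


Sort jobs in decreasing order (LPT): [16, 15, 14, 14, 9, 6]
Assign each job to the least loaded machine:
  Machine 1: jobs [16, 6], load = 22
  Machine 2: jobs [15, 9], load = 24
  Machine 3: jobs [14, 14], load = 28
Makespan = max load = 28

28


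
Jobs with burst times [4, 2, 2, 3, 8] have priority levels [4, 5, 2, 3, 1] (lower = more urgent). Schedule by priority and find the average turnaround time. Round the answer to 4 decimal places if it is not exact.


Sort by priority (ascending = highest first):
Order: [(1, 8), (2, 2), (3, 3), (4, 4), (5, 2)]
Completion times:
  Priority 1, burst=8, C=8
  Priority 2, burst=2, C=10
  Priority 3, burst=3, C=13
  Priority 4, burst=4, C=17
  Priority 5, burst=2, C=19
Average turnaround = 67/5 = 13.4

13.4


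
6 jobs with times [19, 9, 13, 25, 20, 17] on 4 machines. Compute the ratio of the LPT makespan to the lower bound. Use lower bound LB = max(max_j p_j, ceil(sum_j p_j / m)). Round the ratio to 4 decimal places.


LPT order: [25, 20, 19, 17, 13, 9]
Machine loads after assignment: [25, 20, 28, 30]
LPT makespan = 30
Lower bound = max(max_job, ceil(total/4)) = max(25, 26) = 26
Ratio = 30 / 26 = 1.1538

1.1538


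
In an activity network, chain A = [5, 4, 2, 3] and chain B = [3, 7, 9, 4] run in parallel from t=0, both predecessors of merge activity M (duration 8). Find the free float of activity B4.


ES(B4) = sum of predecessors on chain B = 19
EF(B4) = ES + duration = 19 + 4 = 23
Successor of B4 is M. ES(M) = max(sum(A), sum(B)) = max(14, 23) = 23
Free float = ES(successor) - EF(current) = 23 - 23 = 0

0


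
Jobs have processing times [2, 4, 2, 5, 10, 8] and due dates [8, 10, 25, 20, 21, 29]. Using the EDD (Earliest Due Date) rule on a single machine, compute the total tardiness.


Sort by due date (EDD order): [(2, 8), (4, 10), (5, 20), (10, 21), (2, 25), (8, 29)]
Compute completion times and tardiness:
  Job 1: p=2, d=8, C=2, tardiness=max(0,2-8)=0
  Job 2: p=4, d=10, C=6, tardiness=max(0,6-10)=0
  Job 3: p=5, d=20, C=11, tardiness=max(0,11-20)=0
  Job 4: p=10, d=21, C=21, tardiness=max(0,21-21)=0
  Job 5: p=2, d=25, C=23, tardiness=max(0,23-25)=0
  Job 6: p=8, d=29, C=31, tardiness=max(0,31-29)=2
Total tardiness = 2

2


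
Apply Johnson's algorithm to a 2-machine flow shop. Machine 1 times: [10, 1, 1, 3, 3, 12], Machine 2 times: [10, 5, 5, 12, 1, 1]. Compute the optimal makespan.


Apply Johnson's rule:
  Group 1 (a <= b): [(2, 1, 5), (3, 1, 5), (4, 3, 12), (1, 10, 10)]
  Group 2 (a > b): [(5, 3, 1), (6, 12, 1)]
Optimal job order: [2, 3, 4, 1, 5, 6]
Schedule:
  Job 2: M1 done at 1, M2 done at 6
  Job 3: M1 done at 2, M2 done at 11
  Job 4: M1 done at 5, M2 done at 23
  Job 1: M1 done at 15, M2 done at 33
  Job 5: M1 done at 18, M2 done at 34
  Job 6: M1 done at 30, M2 done at 35
Makespan = 35

35


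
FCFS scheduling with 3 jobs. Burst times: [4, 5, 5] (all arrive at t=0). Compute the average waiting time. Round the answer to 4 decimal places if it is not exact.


FCFS order (as given): [4, 5, 5]
Waiting times:
  Job 1: wait = 0
  Job 2: wait = 4
  Job 3: wait = 9
Sum of waiting times = 13
Average waiting time = 13/3 = 4.3333

4.3333


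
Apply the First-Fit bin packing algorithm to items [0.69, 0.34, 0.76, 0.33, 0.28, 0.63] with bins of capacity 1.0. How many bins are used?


Place items sequentially using First-Fit:
  Item 0.69 -> new Bin 1
  Item 0.34 -> new Bin 2
  Item 0.76 -> new Bin 3
  Item 0.33 -> Bin 2 (now 0.67)
  Item 0.28 -> Bin 1 (now 0.97)
  Item 0.63 -> new Bin 4
Total bins used = 4

4


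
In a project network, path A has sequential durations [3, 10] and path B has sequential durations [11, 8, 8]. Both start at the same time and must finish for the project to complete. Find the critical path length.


Path A total = 3 + 10 = 13
Path B total = 11 + 8 + 8 = 27
Critical path = longest path = max(13, 27) = 27

27


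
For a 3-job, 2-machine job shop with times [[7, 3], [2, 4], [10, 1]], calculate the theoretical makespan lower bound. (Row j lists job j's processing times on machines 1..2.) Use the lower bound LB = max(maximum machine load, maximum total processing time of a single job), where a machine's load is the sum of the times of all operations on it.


Machine loads:
  Machine 1: 7 + 2 + 10 = 19
  Machine 2: 3 + 4 + 1 = 8
Max machine load = 19
Job totals:
  Job 1: 10
  Job 2: 6
  Job 3: 11
Max job total = 11
Lower bound = max(19, 11) = 19

19


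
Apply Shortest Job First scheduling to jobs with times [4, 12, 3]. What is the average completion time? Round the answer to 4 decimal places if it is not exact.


SJF order (ascending): [3, 4, 12]
Completion times:
  Job 1: burst=3, C=3
  Job 2: burst=4, C=7
  Job 3: burst=12, C=19
Average completion = 29/3 = 9.6667

9.6667


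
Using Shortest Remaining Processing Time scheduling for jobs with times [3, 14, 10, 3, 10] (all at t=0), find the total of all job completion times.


Since all jobs arrive at t=0, SRPT equals SPT ordering.
SPT order: [3, 3, 10, 10, 14]
Completion times:
  Job 1: p=3, C=3
  Job 2: p=3, C=6
  Job 3: p=10, C=16
  Job 4: p=10, C=26
  Job 5: p=14, C=40
Total completion time = 3 + 6 + 16 + 26 + 40 = 91

91


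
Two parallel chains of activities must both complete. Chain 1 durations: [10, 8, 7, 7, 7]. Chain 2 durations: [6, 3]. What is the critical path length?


Path A total = 10 + 8 + 7 + 7 + 7 = 39
Path B total = 6 + 3 = 9
Critical path = longest path = max(39, 9) = 39

39


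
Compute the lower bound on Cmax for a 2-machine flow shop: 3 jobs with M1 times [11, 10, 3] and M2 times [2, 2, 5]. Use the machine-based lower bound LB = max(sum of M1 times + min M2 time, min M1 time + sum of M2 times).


LB1 = sum(M1 times) + min(M2 times) = 24 + 2 = 26
LB2 = min(M1 times) + sum(M2 times) = 3 + 9 = 12
Lower bound = max(LB1, LB2) = max(26, 12) = 26

26


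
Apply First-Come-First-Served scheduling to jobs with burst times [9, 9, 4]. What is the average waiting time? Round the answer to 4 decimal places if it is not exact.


FCFS order (as given): [9, 9, 4]
Waiting times:
  Job 1: wait = 0
  Job 2: wait = 9
  Job 3: wait = 18
Sum of waiting times = 27
Average waiting time = 27/3 = 9.0

9.0


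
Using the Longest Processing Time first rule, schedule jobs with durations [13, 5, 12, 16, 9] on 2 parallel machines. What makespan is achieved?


Sort jobs in decreasing order (LPT): [16, 13, 12, 9, 5]
Assign each job to the least loaded machine:
  Machine 1: jobs [16, 9, 5], load = 30
  Machine 2: jobs [13, 12], load = 25
Makespan = max load = 30

30


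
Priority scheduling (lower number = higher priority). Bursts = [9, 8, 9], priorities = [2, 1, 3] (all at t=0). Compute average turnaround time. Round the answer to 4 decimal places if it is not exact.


Sort by priority (ascending = highest first):
Order: [(1, 8), (2, 9), (3, 9)]
Completion times:
  Priority 1, burst=8, C=8
  Priority 2, burst=9, C=17
  Priority 3, burst=9, C=26
Average turnaround = 51/3 = 17.0

17.0


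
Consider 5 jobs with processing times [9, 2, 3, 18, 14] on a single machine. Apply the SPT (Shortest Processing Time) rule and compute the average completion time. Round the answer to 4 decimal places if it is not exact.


Sort jobs by processing time (SPT order): [2, 3, 9, 14, 18]
Compute completion times sequentially:
  Job 1: processing = 2, completes at 2
  Job 2: processing = 3, completes at 5
  Job 3: processing = 9, completes at 14
  Job 4: processing = 14, completes at 28
  Job 5: processing = 18, completes at 46
Sum of completion times = 95
Average completion time = 95/5 = 19.0

19.0


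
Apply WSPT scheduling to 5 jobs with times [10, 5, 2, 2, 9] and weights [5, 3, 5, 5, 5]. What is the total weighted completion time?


Compute p/w ratios and sort ascending (WSPT): [(2, 5), (2, 5), (5, 3), (9, 5), (10, 5)]
Compute weighted completion times:
  Job (p=2,w=5): C=2, w*C=5*2=10
  Job (p=2,w=5): C=4, w*C=5*4=20
  Job (p=5,w=3): C=9, w*C=3*9=27
  Job (p=9,w=5): C=18, w*C=5*18=90
  Job (p=10,w=5): C=28, w*C=5*28=140
Total weighted completion time = 287

287


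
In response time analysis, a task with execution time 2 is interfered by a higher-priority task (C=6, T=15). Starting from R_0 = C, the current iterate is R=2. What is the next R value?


R_next = C + ceil(R_prev / T_hp) * C_hp
ceil(2 / 15) = ceil(0.1333) = 1
Interference = 1 * 6 = 6
R_next = 2 + 6 = 8

8


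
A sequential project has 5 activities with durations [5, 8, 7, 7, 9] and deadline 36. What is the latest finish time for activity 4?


LF(activity 4) = deadline - sum of successor durations
Successors: activities 5 through 5 with durations [9]
Sum of successor durations = 9
LF = 36 - 9 = 27

27


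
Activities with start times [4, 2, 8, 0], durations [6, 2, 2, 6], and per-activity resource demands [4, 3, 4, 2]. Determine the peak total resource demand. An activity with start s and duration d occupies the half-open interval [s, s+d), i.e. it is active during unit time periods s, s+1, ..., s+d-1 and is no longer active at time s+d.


Each activity i is active on [start_i, start_i + duration_i).
Compute total resource usage per time slot:
  t=0: active resources = [2], total = 2
  t=1: active resources = [2], total = 2
  t=2: active resources = [3, 2], total = 5
  t=3: active resources = [3, 2], total = 5
  t=4: active resources = [4, 2], total = 6
  t=5: active resources = [4, 2], total = 6
  t=6: active resources = [4], total = 4
  t=7: active resources = [4], total = 4
  t=8: active resources = [4, 4], total = 8
  t=9: active resources = [4, 4], total = 8
Peak resource demand = 8

8


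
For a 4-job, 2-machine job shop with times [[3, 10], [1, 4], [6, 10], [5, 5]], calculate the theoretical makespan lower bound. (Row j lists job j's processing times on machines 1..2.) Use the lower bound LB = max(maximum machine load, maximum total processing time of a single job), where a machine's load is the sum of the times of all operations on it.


Machine loads:
  Machine 1: 3 + 1 + 6 + 5 = 15
  Machine 2: 10 + 4 + 10 + 5 = 29
Max machine load = 29
Job totals:
  Job 1: 13
  Job 2: 5
  Job 3: 16
  Job 4: 10
Max job total = 16
Lower bound = max(29, 16) = 29

29


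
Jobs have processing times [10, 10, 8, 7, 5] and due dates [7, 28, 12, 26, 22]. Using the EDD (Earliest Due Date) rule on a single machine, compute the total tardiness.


Sort by due date (EDD order): [(10, 7), (8, 12), (5, 22), (7, 26), (10, 28)]
Compute completion times and tardiness:
  Job 1: p=10, d=7, C=10, tardiness=max(0,10-7)=3
  Job 2: p=8, d=12, C=18, tardiness=max(0,18-12)=6
  Job 3: p=5, d=22, C=23, tardiness=max(0,23-22)=1
  Job 4: p=7, d=26, C=30, tardiness=max(0,30-26)=4
  Job 5: p=10, d=28, C=40, tardiness=max(0,40-28)=12
Total tardiness = 26

26


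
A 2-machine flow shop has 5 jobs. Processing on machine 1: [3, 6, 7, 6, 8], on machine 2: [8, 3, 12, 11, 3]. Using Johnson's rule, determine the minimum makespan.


Apply Johnson's rule:
  Group 1 (a <= b): [(1, 3, 8), (4, 6, 11), (3, 7, 12)]
  Group 2 (a > b): [(2, 6, 3), (5, 8, 3)]
Optimal job order: [1, 4, 3, 2, 5]
Schedule:
  Job 1: M1 done at 3, M2 done at 11
  Job 4: M1 done at 9, M2 done at 22
  Job 3: M1 done at 16, M2 done at 34
  Job 2: M1 done at 22, M2 done at 37
  Job 5: M1 done at 30, M2 done at 40
Makespan = 40

40


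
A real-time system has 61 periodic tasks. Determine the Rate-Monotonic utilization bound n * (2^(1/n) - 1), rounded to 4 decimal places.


Compute 2^(1/61) = 1.0114278734
Subtract 1: 1.0114278734 - 1 = 0.0114278734
Multiply by n: 61 * 0.0114278734 = 0.6971002774
Round to 4 dp: 0.6971

0.6971


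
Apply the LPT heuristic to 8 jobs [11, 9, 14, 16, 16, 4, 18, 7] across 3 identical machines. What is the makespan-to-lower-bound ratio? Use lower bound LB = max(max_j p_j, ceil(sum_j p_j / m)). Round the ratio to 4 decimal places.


LPT order: [18, 16, 16, 14, 11, 9, 7, 4]
Machine loads after assignment: [34, 30, 31]
LPT makespan = 34
Lower bound = max(max_job, ceil(total/3)) = max(18, 32) = 32
Ratio = 34 / 32 = 1.0625

1.0625


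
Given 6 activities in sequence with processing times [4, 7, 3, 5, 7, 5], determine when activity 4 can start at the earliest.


Activity 4 starts after activities 1 through 3 complete.
Predecessor durations: [4, 7, 3]
ES = 4 + 7 + 3 = 14

14


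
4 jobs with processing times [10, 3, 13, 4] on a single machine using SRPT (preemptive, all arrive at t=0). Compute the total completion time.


Since all jobs arrive at t=0, SRPT equals SPT ordering.
SPT order: [3, 4, 10, 13]
Completion times:
  Job 1: p=3, C=3
  Job 2: p=4, C=7
  Job 3: p=10, C=17
  Job 4: p=13, C=30
Total completion time = 3 + 7 + 17 + 30 = 57

57


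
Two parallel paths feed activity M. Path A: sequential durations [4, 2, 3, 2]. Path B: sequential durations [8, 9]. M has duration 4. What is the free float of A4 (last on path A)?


ES(A4) = sum of predecessors on chain A = 9
EF(A4) = ES + duration = 9 + 2 = 11
Successor of A4 is M. ES(M) = max(sum(A), sum(B)) = max(11, 17) = 17
Free float = ES(successor) - EF(current) = 17 - 11 = 6

6


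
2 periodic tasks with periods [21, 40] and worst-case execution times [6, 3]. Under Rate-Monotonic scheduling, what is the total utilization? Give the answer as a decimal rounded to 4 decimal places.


Compute individual utilizations (exact fractions):
  Task 1: C/T = 6/21 = 2/7 (approx. 0.2857)
  Task 2: C/T = 3/40 (approx. 0.075)
Total utilization U = 2/7 + 3/40 = 101/280
Rounded to 4 decimal places: U = 0.3607
RM (Liu & Layland) bound for 2 tasks = 0.828427; compare with U = 101/280 (approx. 0.360714)
U <= bound, so schedulable by RM sufficient condition.

0.3607


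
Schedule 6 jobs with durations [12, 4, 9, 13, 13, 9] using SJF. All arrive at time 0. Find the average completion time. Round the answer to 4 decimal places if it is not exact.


SJF order (ascending): [4, 9, 9, 12, 13, 13]
Completion times:
  Job 1: burst=4, C=4
  Job 2: burst=9, C=13
  Job 3: burst=9, C=22
  Job 4: burst=12, C=34
  Job 5: burst=13, C=47
  Job 6: burst=13, C=60
Average completion = 180/6 = 30.0

30.0


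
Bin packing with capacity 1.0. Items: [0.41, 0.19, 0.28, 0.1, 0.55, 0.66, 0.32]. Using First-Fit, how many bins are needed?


Place items sequentially using First-Fit:
  Item 0.41 -> new Bin 1
  Item 0.19 -> Bin 1 (now 0.6)
  Item 0.28 -> Bin 1 (now 0.88)
  Item 0.1 -> Bin 1 (now 0.98)
  Item 0.55 -> new Bin 2
  Item 0.66 -> new Bin 3
  Item 0.32 -> Bin 2 (now 0.87)
Total bins used = 3

3


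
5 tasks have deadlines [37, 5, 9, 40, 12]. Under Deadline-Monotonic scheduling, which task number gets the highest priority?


Sort tasks by relative deadline (ascending):
  Task 2: deadline = 5
  Task 3: deadline = 9
  Task 5: deadline = 12
  Task 1: deadline = 37
  Task 4: deadline = 40
Priority order (highest first): [2, 3, 5, 1, 4]
Highest priority task = 2

2


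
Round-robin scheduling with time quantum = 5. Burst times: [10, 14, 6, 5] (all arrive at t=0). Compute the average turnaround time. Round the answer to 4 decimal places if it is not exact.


Time quantum = 5
Execution trace:
  J1 runs 5 units, time = 5
  J2 runs 5 units, time = 10
  J3 runs 5 units, time = 15
  J4 runs 5 units, time = 20
  J1 runs 5 units, time = 25
  J2 runs 5 units, time = 30
  J3 runs 1 units, time = 31
  J2 runs 4 units, time = 35
Finish times: [25, 35, 31, 20]
Average turnaround = 111/4 = 27.75

27.75


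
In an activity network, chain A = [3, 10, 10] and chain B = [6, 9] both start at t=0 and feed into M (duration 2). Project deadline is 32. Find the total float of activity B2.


Forward pass: ES(B2) = sum of predecessors on chain B = 6
EF = ES + duration = 6 + 9 = 15
Backward pass: LF(M) = deadline = 32; LS(M) = 32 - 2 = 30
LF(B2) = LS(M) - sum(successors on chain B) = 30 - 0 = 30
LS = LF - duration = 30 - 9 = 21
Total float = LS - ES = 21 - 6 = 15

15


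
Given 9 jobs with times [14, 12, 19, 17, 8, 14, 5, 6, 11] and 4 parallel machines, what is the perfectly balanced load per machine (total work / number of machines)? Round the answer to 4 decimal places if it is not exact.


Total processing time = 14 + 12 + 19 + 17 + 8 + 14 + 5 + 6 + 11 = 106
Number of machines = 4
Ideal balanced load = 106 / 4 = 26.5

26.5


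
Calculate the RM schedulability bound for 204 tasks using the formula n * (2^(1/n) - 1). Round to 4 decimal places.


Compute 2^(1/204) = 1.0034035593
Subtract 1: 1.0034035593 - 1 = 0.0034035593
Multiply by n: 204 * 0.0034035593 = 0.6943260972
Round to 4 dp: 0.6943

0.6943


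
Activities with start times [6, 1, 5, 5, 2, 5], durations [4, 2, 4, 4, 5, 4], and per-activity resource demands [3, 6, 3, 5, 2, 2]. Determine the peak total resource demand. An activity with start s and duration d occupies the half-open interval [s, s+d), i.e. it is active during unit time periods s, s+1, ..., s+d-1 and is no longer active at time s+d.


Each activity i is active on [start_i, start_i + duration_i).
Compute total resource usage per time slot:
  t=0: active resources = [], total = 0
  t=1: active resources = [6], total = 6
  t=2: active resources = [6, 2], total = 8
  t=3: active resources = [2], total = 2
  t=4: active resources = [2], total = 2
  t=5: active resources = [3, 5, 2, 2], total = 12
  t=6: active resources = [3, 3, 5, 2, 2], total = 15
  t=7: active resources = [3, 3, 5, 2], total = 13
  t=8: active resources = [3, 3, 5, 2], total = 13
  t=9: active resources = [3], total = 3
Peak resource demand = 15

15


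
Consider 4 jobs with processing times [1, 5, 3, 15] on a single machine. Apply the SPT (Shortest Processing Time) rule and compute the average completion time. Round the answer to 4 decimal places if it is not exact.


Sort jobs by processing time (SPT order): [1, 3, 5, 15]
Compute completion times sequentially:
  Job 1: processing = 1, completes at 1
  Job 2: processing = 3, completes at 4
  Job 3: processing = 5, completes at 9
  Job 4: processing = 15, completes at 24
Sum of completion times = 38
Average completion time = 38/4 = 9.5

9.5


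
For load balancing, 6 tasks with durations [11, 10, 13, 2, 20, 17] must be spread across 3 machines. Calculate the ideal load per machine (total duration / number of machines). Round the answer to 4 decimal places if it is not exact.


Total processing time = 11 + 10 + 13 + 2 + 20 + 17 = 73
Number of machines = 3
Ideal balanced load = 73 / 3 = 24.3333

24.3333


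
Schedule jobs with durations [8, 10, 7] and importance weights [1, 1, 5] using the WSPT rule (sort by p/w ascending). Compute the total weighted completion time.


Compute p/w ratios and sort ascending (WSPT): [(7, 5), (8, 1), (10, 1)]
Compute weighted completion times:
  Job (p=7,w=5): C=7, w*C=5*7=35
  Job (p=8,w=1): C=15, w*C=1*15=15
  Job (p=10,w=1): C=25, w*C=1*25=25
Total weighted completion time = 75

75


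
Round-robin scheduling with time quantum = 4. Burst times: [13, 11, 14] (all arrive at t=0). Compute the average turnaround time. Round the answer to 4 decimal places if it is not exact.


Time quantum = 4
Execution trace:
  J1 runs 4 units, time = 4
  J2 runs 4 units, time = 8
  J3 runs 4 units, time = 12
  J1 runs 4 units, time = 16
  J2 runs 4 units, time = 20
  J3 runs 4 units, time = 24
  J1 runs 4 units, time = 28
  J2 runs 3 units, time = 31
  J3 runs 4 units, time = 35
  J1 runs 1 units, time = 36
  J3 runs 2 units, time = 38
Finish times: [36, 31, 38]
Average turnaround = 105/3 = 35.0

35.0


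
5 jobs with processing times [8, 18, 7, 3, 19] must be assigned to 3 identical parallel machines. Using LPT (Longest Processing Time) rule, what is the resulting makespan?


Sort jobs in decreasing order (LPT): [19, 18, 8, 7, 3]
Assign each job to the least loaded machine:
  Machine 1: jobs [19], load = 19
  Machine 2: jobs [18], load = 18
  Machine 3: jobs [8, 7, 3], load = 18
Makespan = max load = 19

19


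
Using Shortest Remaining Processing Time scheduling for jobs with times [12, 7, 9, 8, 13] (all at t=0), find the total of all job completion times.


Since all jobs arrive at t=0, SRPT equals SPT ordering.
SPT order: [7, 8, 9, 12, 13]
Completion times:
  Job 1: p=7, C=7
  Job 2: p=8, C=15
  Job 3: p=9, C=24
  Job 4: p=12, C=36
  Job 5: p=13, C=49
Total completion time = 7 + 15 + 24 + 36 + 49 = 131

131


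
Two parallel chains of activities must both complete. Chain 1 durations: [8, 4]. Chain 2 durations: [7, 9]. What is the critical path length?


Path A total = 8 + 4 = 12
Path B total = 7 + 9 = 16
Critical path = longest path = max(12, 16) = 16

16


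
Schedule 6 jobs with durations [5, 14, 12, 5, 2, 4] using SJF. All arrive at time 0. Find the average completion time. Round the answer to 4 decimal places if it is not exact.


SJF order (ascending): [2, 4, 5, 5, 12, 14]
Completion times:
  Job 1: burst=2, C=2
  Job 2: burst=4, C=6
  Job 3: burst=5, C=11
  Job 4: burst=5, C=16
  Job 5: burst=12, C=28
  Job 6: burst=14, C=42
Average completion = 105/6 = 17.5

17.5


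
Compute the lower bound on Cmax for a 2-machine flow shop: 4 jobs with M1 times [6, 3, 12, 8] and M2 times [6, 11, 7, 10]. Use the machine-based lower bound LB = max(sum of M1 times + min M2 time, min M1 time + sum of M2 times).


LB1 = sum(M1 times) + min(M2 times) = 29 + 6 = 35
LB2 = min(M1 times) + sum(M2 times) = 3 + 34 = 37
Lower bound = max(LB1, LB2) = max(35, 37) = 37

37


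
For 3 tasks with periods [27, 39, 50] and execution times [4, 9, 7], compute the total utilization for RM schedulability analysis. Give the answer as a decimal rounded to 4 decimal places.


Compute individual utilizations (exact fractions):
  Task 1: C/T = 4/27 (approx. 0.1481)
  Task 2: C/T = 9/39 = 3/13 (approx. 0.2308)
  Task 3: C/T = 7/50 (approx. 0.14)
Total utilization U = 4/27 + 3/13 + 7/50 = 9107/17550
Rounded to 4 decimal places: U = 0.5189
RM (Liu & Layland) bound for 3 tasks = 0.779763; compare with U = 9107/17550 (approx. 0.518917)
U <= bound, so schedulable by RM sufficient condition.

0.5189


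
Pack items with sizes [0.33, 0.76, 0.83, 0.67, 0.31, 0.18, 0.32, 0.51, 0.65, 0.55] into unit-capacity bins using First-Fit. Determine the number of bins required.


Place items sequentially using First-Fit:
  Item 0.33 -> new Bin 1
  Item 0.76 -> new Bin 2
  Item 0.83 -> new Bin 3
  Item 0.67 -> Bin 1 (now 1.0)
  Item 0.31 -> new Bin 4
  Item 0.18 -> Bin 2 (now 0.94)
  Item 0.32 -> Bin 4 (now 0.63)
  Item 0.51 -> new Bin 5
  Item 0.65 -> new Bin 6
  Item 0.55 -> new Bin 7
Total bins used = 7

7


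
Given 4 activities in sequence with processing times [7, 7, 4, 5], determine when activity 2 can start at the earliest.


Activity 2 starts after activities 1 through 1 complete.
Predecessor durations: [7]
ES = 7 = 7

7


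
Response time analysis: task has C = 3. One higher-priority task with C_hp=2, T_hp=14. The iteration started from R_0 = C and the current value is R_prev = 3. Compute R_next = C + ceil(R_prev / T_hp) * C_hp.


R_next = C + ceil(R_prev / T_hp) * C_hp
ceil(3 / 14) = ceil(0.2143) = 1
Interference = 1 * 2 = 2
R_next = 3 + 2 = 5

5


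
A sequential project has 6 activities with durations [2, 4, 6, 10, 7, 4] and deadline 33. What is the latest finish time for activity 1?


LF(activity 1) = deadline - sum of successor durations
Successors: activities 2 through 6 with durations [4, 6, 10, 7, 4]
Sum of successor durations = 31
LF = 33 - 31 = 2

2


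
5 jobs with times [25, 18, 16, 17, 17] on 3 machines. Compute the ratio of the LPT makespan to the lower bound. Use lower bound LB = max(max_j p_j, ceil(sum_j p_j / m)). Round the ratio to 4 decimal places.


LPT order: [25, 18, 17, 17, 16]
Machine loads after assignment: [25, 34, 34]
LPT makespan = 34
Lower bound = max(max_job, ceil(total/3)) = max(25, 31) = 31
Ratio = 34 / 31 = 1.0968

1.0968


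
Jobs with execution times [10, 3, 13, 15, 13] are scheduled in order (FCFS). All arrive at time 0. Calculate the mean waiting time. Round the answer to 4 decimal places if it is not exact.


FCFS order (as given): [10, 3, 13, 15, 13]
Waiting times:
  Job 1: wait = 0
  Job 2: wait = 10
  Job 3: wait = 13
  Job 4: wait = 26
  Job 5: wait = 41
Sum of waiting times = 90
Average waiting time = 90/5 = 18.0

18.0


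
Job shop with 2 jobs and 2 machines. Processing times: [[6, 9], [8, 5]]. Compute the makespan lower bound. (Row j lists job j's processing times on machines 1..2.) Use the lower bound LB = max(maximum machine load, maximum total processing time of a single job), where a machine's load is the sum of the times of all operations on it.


Machine loads:
  Machine 1: 6 + 8 = 14
  Machine 2: 9 + 5 = 14
Max machine load = 14
Job totals:
  Job 1: 15
  Job 2: 13
Max job total = 15
Lower bound = max(14, 15) = 15

15


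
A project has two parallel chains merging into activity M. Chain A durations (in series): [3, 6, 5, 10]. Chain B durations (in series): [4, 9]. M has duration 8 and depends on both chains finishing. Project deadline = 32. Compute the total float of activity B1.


Forward pass: ES(B1) = sum of predecessors on chain B = 0
EF = ES + duration = 0 + 4 = 4
Backward pass: LF(M) = deadline = 32; LS(M) = 32 - 8 = 24
LF(B1) = LS(M) - sum(successors on chain B) = 24 - 9 = 15
LS = LF - duration = 15 - 4 = 11
Total float = LS - ES = 11 - 0 = 11

11


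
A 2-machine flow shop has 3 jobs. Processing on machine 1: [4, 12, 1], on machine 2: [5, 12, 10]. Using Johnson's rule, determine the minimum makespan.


Apply Johnson's rule:
  Group 1 (a <= b): [(3, 1, 10), (1, 4, 5), (2, 12, 12)]
  Group 2 (a > b): []
Optimal job order: [3, 1, 2]
Schedule:
  Job 3: M1 done at 1, M2 done at 11
  Job 1: M1 done at 5, M2 done at 16
  Job 2: M1 done at 17, M2 done at 29
Makespan = 29

29


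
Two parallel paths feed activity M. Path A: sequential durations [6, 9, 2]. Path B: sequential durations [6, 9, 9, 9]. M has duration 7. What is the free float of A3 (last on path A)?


ES(A3) = sum of predecessors on chain A = 15
EF(A3) = ES + duration = 15 + 2 = 17
Successor of A3 is M. ES(M) = max(sum(A), sum(B)) = max(17, 33) = 33
Free float = ES(successor) - EF(current) = 33 - 17 = 16

16


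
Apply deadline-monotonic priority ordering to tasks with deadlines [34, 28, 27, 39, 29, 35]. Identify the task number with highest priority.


Sort tasks by relative deadline (ascending):
  Task 3: deadline = 27
  Task 2: deadline = 28
  Task 5: deadline = 29
  Task 1: deadline = 34
  Task 6: deadline = 35
  Task 4: deadline = 39
Priority order (highest first): [3, 2, 5, 1, 6, 4]
Highest priority task = 3

3


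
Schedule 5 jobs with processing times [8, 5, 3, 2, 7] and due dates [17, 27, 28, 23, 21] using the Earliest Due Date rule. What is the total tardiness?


Sort by due date (EDD order): [(8, 17), (7, 21), (2, 23), (5, 27), (3, 28)]
Compute completion times and tardiness:
  Job 1: p=8, d=17, C=8, tardiness=max(0,8-17)=0
  Job 2: p=7, d=21, C=15, tardiness=max(0,15-21)=0
  Job 3: p=2, d=23, C=17, tardiness=max(0,17-23)=0
  Job 4: p=5, d=27, C=22, tardiness=max(0,22-27)=0
  Job 5: p=3, d=28, C=25, tardiness=max(0,25-28)=0
Total tardiness = 0

0


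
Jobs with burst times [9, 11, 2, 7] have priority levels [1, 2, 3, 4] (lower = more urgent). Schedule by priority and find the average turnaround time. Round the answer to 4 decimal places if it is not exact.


Sort by priority (ascending = highest first):
Order: [(1, 9), (2, 11), (3, 2), (4, 7)]
Completion times:
  Priority 1, burst=9, C=9
  Priority 2, burst=11, C=20
  Priority 3, burst=2, C=22
  Priority 4, burst=7, C=29
Average turnaround = 80/4 = 20.0

20.0


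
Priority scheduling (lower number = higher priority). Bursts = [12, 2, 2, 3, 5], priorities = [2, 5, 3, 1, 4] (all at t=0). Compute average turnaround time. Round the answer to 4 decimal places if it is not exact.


Sort by priority (ascending = highest first):
Order: [(1, 3), (2, 12), (3, 2), (4, 5), (5, 2)]
Completion times:
  Priority 1, burst=3, C=3
  Priority 2, burst=12, C=15
  Priority 3, burst=2, C=17
  Priority 4, burst=5, C=22
  Priority 5, burst=2, C=24
Average turnaround = 81/5 = 16.2

16.2


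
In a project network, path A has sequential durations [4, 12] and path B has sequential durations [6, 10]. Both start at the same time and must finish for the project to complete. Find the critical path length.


Path A total = 4 + 12 = 16
Path B total = 6 + 10 = 16
Critical path = longest path = max(16, 16) = 16

16


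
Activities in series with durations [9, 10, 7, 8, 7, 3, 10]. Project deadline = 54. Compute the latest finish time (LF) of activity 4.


LF(activity 4) = deadline - sum of successor durations
Successors: activities 5 through 7 with durations [7, 3, 10]
Sum of successor durations = 20
LF = 54 - 20 = 34

34


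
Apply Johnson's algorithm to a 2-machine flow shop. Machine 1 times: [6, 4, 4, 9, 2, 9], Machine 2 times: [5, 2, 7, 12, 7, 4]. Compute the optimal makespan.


Apply Johnson's rule:
  Group 1 (a <= b): [(5, 2, 7), (3, 4, 7), (4, 9, 12)]
  Group 2 (a > b): [(1, 6, 5), (6, 9, 4), (2, 4, 2)]
Optimal job order: [5, 3, 4, 1, 6, 2]
Schedule:
  Job 5: M1 done at 2, M2 done at 9
  Job 3: M1 done at 6, M2 done at 16
  Job 4: M1 done at 15, M2 done at 28
  Job 1: M1 done at 21, M2 done at 33
  Job 6: M1 done at 30, M2 done at 37
  Job 2: M1 done at 34, M2 done at 39
Makespan = 39

39
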